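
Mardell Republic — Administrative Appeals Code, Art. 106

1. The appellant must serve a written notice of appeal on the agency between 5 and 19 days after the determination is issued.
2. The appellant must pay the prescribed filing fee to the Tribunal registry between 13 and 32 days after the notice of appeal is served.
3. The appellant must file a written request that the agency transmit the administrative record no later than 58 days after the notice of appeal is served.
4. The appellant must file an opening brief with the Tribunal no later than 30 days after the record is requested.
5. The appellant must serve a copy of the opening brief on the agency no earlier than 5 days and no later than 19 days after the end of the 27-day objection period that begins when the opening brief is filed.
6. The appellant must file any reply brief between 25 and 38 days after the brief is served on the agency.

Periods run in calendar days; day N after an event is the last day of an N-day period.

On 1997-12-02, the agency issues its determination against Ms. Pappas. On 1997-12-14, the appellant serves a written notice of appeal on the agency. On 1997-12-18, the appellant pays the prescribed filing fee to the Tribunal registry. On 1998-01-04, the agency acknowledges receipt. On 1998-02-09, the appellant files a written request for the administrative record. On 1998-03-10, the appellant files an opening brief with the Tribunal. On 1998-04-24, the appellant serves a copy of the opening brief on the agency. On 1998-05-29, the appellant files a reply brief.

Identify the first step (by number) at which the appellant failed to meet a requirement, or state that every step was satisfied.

Step 1 — 5 and 19 days from 1997-12-02 (when the determination is issued) are 1997-12-07 and 1997-12-21 respectively; done 1997-12-14, which is between those dates.
Step 2 — 13 and 32 days from 1997-12-14 (when the notice of appeal is served) are 1997-12-27 and 1998-01-15 respectively; 1997-12-18 is 9 days too early.

Step 2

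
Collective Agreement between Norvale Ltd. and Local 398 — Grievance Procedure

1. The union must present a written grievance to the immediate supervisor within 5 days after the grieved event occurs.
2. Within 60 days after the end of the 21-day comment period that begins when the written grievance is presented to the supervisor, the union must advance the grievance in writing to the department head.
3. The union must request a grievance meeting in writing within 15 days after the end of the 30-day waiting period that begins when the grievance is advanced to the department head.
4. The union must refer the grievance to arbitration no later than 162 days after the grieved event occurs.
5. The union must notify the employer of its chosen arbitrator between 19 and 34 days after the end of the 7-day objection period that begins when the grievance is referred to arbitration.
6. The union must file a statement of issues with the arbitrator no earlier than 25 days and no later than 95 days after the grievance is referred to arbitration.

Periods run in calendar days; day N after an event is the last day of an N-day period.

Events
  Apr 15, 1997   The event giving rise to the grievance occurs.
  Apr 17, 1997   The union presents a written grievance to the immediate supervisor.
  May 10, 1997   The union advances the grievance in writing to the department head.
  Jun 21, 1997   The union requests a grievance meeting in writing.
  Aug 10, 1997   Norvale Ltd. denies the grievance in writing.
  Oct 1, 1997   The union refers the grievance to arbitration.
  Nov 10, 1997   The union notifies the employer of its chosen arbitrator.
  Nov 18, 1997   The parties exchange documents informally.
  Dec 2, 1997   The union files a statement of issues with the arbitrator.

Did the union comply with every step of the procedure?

No

(1) due by Apr 15, 1997 + 5 days = Apr 20, 1997; completed Apr 17, 1997, before the deadline.
(2) due by May 8, 1997 + 60 days = Jul 7, 1997; done May 10, 1997 — timely.
(3) due by Jun 9, 1997 + 15 days = Jun 24, 1997; Jun 21, 1997 is within that limit.
(4) due by Apr 15, 1997 + 162 days = Sep 24, 1997; not done until Oct 1, 1997, 7 days after the deadline.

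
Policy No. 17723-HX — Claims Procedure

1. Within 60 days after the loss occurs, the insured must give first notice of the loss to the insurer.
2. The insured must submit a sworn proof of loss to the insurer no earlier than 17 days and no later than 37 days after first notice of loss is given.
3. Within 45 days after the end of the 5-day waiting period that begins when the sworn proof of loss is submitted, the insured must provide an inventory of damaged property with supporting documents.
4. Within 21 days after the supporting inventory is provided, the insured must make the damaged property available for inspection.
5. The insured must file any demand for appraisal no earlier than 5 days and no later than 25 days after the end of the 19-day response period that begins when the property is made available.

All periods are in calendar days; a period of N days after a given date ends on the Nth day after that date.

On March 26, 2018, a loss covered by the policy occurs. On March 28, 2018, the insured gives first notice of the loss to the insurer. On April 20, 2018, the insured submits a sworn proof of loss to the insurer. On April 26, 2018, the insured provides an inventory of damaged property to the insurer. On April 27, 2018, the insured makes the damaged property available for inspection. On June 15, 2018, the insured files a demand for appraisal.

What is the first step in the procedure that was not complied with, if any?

Step 5

Step 1: 60 days after March 26, 2018 (when the loss occurs) is May 25, 2018; done March 28, 2018 — timely.
Step 2: the window is 17–37 days after March 28, 2018 (when first notice of loss is given), so April 14, 2018 through May 4, 2018; done April 20, 2018, which is between those dates.
Step 3: 45 days after April 25, 2018 (end of the 5-day waiting period, which began when the sworn proof of loss is submitted on April 20, 2018) is June 9, 2018; April 26, 2018 is within that limit.
Step 4: 21 days after April 26, 2018 (when the supporting inventory is provided) is May 17, 2018; completed April 27, 2018, before the deadline.
Step 5: the window is 5–25 days after May 16, 2018 (end of the 19-day response period, which began when the property is made available on April 27, 2018), so May 21, 2018 through June 10, 2018; June 15, 2018 is 5 days past the end of the window.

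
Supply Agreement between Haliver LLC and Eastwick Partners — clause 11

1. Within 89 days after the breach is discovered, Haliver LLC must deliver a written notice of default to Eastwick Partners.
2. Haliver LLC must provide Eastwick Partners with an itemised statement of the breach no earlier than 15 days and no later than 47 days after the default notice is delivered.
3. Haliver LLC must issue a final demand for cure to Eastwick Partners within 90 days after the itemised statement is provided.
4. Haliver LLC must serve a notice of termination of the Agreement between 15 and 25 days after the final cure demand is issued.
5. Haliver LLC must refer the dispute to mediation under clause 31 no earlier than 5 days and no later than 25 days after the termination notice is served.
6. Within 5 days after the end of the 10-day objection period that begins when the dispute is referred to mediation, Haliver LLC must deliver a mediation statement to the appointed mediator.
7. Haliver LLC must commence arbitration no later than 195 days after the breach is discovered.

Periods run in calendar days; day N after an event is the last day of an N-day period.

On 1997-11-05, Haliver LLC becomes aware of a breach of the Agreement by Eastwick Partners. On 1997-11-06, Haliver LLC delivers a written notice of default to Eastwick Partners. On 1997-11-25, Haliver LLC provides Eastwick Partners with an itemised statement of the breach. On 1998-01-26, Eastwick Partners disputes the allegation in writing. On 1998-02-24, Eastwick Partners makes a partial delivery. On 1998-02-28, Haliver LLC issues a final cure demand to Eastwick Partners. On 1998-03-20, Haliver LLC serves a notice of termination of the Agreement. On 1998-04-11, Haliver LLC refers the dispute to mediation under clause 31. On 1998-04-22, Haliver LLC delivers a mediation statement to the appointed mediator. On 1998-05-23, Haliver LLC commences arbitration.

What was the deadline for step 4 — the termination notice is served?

Step 4 runs from 1998-02-28, when the final cure demand is issued. The window is 15–25 days after 1998-02-28; it closes on 1998-03-25.

1998-03-25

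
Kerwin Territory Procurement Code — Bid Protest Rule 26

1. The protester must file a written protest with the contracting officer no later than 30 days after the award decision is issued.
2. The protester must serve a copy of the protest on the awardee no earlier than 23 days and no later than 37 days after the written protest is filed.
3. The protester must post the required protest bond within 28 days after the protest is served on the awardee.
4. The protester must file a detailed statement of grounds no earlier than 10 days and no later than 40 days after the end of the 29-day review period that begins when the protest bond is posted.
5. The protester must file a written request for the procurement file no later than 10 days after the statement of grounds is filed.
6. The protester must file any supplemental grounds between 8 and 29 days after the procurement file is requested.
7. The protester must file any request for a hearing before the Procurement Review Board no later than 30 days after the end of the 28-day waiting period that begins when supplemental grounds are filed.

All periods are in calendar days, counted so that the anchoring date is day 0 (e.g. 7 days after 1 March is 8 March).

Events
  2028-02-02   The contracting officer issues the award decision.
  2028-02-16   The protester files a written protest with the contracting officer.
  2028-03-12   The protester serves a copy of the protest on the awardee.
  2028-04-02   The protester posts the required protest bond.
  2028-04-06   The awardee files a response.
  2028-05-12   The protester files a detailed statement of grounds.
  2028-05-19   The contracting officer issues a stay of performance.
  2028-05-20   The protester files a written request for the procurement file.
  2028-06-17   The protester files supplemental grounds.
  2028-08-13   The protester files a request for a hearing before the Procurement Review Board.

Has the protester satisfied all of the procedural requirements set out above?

Yes

Step 1: 30 days after 2028-02-02 (when the award decision is issued) is 2028-03-03; done 2028-02-16 — timely.
Step 2: the window is 23–37 days after 2028-02-16 (when the written protest is filed), so 2028-03-10 through 2028-03-24; done 2028-03-12, which is between those dates.
Step 3: 28 days after 2028-03-12 (when the protest is served on the awardee) is 2028-04-09; completed 2028-04-02, before the deadline.
Step 4: the window is 10–40 days after 2028-05-01 (end of the 29-day review period, which began when the protest bond is posted on 2028-04-02), so 2028-05-11 through 2028-06-10; 2028-05-12 falls inside that range.
Step 5: 10 days after 2028-05-12 (when the statement of grounds is filed) is 2028-05-22; 2028-05-20 is within that limit.
Step 6: the window is 8–29 days after 2028-05-20 (when the procurement file is requested), so 2028-05-28 through 2028-06-18; 2028-06-17 falls inside that range.
Step 7: 30 days after 2028-07-15 (end of the 28-day waiting period, which began when supplemental grounds are filed on 2028-06-17) is 2028-08-14; completed 2028-08-13, before the deadline.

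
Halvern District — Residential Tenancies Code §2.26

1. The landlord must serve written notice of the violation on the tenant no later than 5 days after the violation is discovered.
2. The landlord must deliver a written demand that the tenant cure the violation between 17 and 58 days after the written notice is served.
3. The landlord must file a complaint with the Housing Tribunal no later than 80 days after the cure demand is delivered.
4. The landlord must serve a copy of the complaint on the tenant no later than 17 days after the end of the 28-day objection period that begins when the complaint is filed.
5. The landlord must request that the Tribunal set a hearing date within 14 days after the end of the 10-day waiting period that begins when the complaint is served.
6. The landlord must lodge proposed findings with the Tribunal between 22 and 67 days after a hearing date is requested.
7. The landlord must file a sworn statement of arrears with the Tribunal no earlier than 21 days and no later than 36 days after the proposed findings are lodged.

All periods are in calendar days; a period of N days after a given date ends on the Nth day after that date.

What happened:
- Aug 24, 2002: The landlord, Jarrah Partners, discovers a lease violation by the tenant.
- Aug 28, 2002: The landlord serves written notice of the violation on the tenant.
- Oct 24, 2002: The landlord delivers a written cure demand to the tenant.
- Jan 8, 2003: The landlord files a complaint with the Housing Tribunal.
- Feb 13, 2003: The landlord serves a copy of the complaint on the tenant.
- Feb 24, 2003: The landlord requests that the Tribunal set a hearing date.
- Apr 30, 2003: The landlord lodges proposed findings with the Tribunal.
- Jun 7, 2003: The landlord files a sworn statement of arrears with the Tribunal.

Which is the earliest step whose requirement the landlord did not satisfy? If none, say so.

Step 7

Step 1: 5 days after Aug 24, 2002 (when the violation is discovered) is Aug 29, 2002; completed Aug 28, 2002, before the deadline.
Step 2: the window is 17–58 days after Aug 28, 2002 (when the written notice is served), so Sep 14, 2002 through Oct 25, 2002; Oct 24, 2002 falls inside that range.
Step 3: 80 days after Oct 24, 2002 (when the cure demand is delivered) is Jan 12, 2003; done Jan 8, 2003 — timely.
Step 4: 17 days after Feb 5, 2003 (end of the 28-day objection period, which began when the complaint is filed on Jan 8, 2003) is Feb 22, 2003; completed Feb 13, 2003, before the deadline.
Step 5: 14 days after Feb 23, 2003 (end of the 10-day waiting period, which began when the complaint is served on Feb 13, 2003) is Mar 9, 2003; done Feb 24, 2003 — timely.
Step 6: the window is 22–67 days after Feb 24, 2003 (when a hearing date is requested), so Mar 18, 2003 through May 2, 2003; done Apr 30, 2003 — within the window.
Step 7: the window is 21–36 days after Apr 30, 2003 (when the proposed findings are lodged), so May 21, 2003 through Jun 5, 2003; done Jun 7, 2003 — 2 days after the window closed.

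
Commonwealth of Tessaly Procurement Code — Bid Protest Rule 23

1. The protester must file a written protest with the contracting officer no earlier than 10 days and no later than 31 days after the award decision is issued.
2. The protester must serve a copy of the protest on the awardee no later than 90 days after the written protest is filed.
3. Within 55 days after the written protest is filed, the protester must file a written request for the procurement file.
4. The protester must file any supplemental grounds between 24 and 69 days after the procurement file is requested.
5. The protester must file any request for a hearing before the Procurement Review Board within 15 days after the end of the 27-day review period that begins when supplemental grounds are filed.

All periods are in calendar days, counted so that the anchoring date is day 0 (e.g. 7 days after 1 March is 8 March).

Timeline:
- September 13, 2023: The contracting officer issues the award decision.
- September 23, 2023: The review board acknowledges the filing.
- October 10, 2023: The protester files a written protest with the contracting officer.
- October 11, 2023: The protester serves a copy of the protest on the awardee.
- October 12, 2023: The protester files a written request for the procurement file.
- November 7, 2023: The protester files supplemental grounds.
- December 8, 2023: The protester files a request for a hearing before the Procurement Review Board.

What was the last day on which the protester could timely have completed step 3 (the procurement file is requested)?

Step 3 runs from October 10, 2023, when the written protest is filed. 55 days after October 10, 2023 is December 4, 2023.

December 4, 2023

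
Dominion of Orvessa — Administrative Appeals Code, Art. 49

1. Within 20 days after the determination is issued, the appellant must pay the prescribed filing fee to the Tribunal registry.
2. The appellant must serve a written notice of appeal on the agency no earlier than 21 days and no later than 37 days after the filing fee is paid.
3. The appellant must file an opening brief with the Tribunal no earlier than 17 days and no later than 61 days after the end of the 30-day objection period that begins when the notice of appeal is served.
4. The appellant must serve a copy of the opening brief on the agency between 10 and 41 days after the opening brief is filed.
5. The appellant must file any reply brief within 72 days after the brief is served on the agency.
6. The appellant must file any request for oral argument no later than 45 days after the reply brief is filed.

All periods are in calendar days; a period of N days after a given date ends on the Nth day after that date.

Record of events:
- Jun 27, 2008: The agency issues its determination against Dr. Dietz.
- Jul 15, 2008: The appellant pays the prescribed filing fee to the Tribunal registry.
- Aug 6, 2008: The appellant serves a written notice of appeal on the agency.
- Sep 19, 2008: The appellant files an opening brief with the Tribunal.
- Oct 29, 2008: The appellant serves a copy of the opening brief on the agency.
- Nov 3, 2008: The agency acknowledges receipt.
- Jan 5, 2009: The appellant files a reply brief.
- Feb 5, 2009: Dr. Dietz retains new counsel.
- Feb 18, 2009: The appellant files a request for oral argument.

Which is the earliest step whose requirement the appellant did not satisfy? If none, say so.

Step 3

(1) due by Jun 27, 2008 + 20 days = Jul 17, 2008; Jul 15, 2008 is within that limit.
(2) the permitted window runs from Jul 15, 2008 + 21 = Aug 5, 2008 to Jul 15, 2008 + 37 = Aug 21, 2008; done Aug 6, 2008 — within the window.
(3) the permitted window runs from Sep 5, 2008 + 17 = Sep 22, 2008 to Sep 5, 2008 + 61 = Nov 5, 2008; Sep 19, 2008 is 3 days too early.
That is the first point of non-compliance.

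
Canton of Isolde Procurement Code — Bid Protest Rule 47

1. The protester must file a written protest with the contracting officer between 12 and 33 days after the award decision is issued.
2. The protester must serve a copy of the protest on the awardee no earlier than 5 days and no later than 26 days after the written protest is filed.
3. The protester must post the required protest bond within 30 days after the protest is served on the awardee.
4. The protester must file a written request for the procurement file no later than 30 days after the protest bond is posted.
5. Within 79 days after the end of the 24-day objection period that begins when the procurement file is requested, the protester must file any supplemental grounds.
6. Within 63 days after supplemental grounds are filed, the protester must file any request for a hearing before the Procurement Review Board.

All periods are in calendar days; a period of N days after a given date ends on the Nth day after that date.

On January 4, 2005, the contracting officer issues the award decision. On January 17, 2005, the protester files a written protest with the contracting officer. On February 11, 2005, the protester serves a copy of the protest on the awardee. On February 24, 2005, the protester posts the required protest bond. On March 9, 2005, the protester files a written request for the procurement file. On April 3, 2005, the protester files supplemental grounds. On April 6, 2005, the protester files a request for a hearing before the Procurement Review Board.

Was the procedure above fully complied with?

Yes

Step 1: the window is 12–33 days after January 4, 2005 (when the award decision is issued), so January 16, 2005 through February 6, 2005; done January 17, 2005 — within the window.
Step 2: the window is 5–26 days after January 17, 2005 (when the written protest is filed), so January 22, 2005 through February 12, 2005; February 11, 2005 falls inside that range.
Step 3: 30 days after February 11, 2005 (when the protest is served on the awardee) is March 13, 2005; done February 24, 2005 — timely.
Step 4: 30 days after February 24, 2005 (when the protest bond is posted) is March 26, 2005; completed March 9, 2005, before the deadline.
Step 5: 79 days after April 2, 2005 (end of the 24-day objection period, which began when the procurement file is requested on March 9, 2005) is June 20, 2005; done April 3, 2005 — timely.
Step 6: 63 days after April 3, 2005 (when supplemental grounds are filed) is June 5, 2005; April 6, 2005 is within that limit.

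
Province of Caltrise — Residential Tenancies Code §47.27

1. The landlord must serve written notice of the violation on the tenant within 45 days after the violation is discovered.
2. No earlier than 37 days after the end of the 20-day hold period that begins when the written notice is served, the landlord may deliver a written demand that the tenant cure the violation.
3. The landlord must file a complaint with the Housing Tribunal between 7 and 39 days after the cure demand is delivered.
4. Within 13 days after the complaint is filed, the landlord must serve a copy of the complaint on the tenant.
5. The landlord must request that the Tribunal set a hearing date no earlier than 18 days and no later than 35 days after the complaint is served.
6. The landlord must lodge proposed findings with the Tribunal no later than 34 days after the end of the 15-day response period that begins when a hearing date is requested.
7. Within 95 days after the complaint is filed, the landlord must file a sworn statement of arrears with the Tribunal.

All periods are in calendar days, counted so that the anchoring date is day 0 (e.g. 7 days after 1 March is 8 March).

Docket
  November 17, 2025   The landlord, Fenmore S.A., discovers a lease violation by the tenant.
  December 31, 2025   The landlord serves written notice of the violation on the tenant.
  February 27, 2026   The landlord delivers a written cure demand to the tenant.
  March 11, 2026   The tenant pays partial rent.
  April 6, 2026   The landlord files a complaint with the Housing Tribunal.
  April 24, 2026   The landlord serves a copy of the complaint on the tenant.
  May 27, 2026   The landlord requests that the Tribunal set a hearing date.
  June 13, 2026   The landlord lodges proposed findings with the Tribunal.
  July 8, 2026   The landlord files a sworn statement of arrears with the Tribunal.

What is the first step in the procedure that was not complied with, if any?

Step 1: 45 days after November 17, 2025 (when the violation is discovered) is January 1, 2026; done December 31, 2025 — timely.
Step 2: the earliest permitted date is 37 days after January 20, 2026 (end of the 20-day hold period, which began when the written notice is served on December 31, 2025), i.e. February 26, 2026; done February 27, 2026 — permitted.
Step 3: the window is 7–39 days after February 27, 2026 (when the cure demand is delivered), so March 6, 2026 through April 7, 2026; done April 6, 2026, which is between those dates.
Step 4: 13 days after April 6, 2026 (when the complaint is filed) is April 19, 2026; not done until April 24, 2026, 5 days after the deadline.

Step 4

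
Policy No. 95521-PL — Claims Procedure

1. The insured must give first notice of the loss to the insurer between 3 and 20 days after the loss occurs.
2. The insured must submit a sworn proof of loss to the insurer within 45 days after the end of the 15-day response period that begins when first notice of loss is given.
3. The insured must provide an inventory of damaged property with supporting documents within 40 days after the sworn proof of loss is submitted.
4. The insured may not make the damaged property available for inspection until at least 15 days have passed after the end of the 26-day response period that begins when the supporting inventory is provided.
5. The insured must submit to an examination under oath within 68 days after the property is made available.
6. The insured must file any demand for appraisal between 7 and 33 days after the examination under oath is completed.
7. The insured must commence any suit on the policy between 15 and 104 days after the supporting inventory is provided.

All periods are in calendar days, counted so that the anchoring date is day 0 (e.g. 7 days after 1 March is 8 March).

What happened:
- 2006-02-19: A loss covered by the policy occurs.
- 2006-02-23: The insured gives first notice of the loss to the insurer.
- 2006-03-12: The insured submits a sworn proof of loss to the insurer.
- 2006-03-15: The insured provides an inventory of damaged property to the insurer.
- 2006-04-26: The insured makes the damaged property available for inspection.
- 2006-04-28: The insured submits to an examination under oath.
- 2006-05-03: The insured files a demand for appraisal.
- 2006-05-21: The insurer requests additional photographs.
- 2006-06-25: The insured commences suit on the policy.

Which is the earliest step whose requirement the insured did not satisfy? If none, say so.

Step 1 — 3 and 20 days from 2006-02-19 (when the loss occurs) are 2006-02-22 and 2006-03-11 respectively; 2006-02-23 falls inside that range.
Step 2 — counting 45 days from 2006-03-10 (end of the 15-day response period, which began when first notice of loss is given on 2006-02-23) gives a deadline of 2006-04-24; 2006-03-12 is within that limit.
Step 3 — counting 40 days from 2006-03-12 (when the sworn proof of loss is submitted) gives a deadline of 2006-04-21; completed 2006-03-15, before the deadline.
Step 4 — must wait 15 days from 2006-04-10 (end of the 26-day response period, which began when the supporting inventory is provided on 2006-03-15), so not before 2006-04-25; 2006-04-26 is on or after that date.
Step 5 — counting 68 days from 2006-04-26 (when the property is made available) gives a deadline of 2006-07-03; 2006-04-28 is within that limit.
Step 6 — 7 and 33 days from 2006-04-28 (when the examination under oath is completed) are 2006-05-05 and 2006-05-31 respectively; done 2006-05-03 — 2 days before the window opened.
No need to go further; step 6 was not satisfied.

Step 6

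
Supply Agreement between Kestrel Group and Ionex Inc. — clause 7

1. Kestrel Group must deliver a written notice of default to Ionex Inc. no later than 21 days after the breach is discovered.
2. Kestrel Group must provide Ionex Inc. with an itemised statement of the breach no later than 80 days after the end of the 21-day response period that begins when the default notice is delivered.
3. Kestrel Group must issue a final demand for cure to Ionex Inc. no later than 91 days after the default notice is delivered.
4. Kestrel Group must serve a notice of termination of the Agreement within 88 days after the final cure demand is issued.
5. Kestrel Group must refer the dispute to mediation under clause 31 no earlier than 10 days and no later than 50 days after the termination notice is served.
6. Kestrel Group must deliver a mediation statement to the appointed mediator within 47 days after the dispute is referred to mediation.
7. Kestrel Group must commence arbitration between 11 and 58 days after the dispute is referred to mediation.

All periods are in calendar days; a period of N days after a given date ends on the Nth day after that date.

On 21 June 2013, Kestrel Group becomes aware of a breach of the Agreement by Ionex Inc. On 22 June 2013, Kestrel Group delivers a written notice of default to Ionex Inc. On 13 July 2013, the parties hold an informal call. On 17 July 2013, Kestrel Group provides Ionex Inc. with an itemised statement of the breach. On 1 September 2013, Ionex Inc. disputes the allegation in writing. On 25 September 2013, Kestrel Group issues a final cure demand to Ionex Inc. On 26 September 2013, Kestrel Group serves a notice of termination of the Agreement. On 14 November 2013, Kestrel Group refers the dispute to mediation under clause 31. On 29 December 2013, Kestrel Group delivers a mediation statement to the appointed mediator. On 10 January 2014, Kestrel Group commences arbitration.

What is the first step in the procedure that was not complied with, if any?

Step 1 — counting 21 days from 21 June 2013 (when the breach is discovered) gives a deadline of 12 July 2013; completed 22 June 2013, before the deadline.
Step 2 — counting 80 days from 13 July 2013 (end of the 21-day response period, which began when the default notice is delivered on 22 June 2013) gives a deadline of 1 October 2013; 17 July 2013 is within that limit.
Step 3 — counting 91 days from 22 June 2013 (when the default notice is delivered) gives a deadline of 21 September 2013; done 25 September 2013 — 4 days late.

Step 3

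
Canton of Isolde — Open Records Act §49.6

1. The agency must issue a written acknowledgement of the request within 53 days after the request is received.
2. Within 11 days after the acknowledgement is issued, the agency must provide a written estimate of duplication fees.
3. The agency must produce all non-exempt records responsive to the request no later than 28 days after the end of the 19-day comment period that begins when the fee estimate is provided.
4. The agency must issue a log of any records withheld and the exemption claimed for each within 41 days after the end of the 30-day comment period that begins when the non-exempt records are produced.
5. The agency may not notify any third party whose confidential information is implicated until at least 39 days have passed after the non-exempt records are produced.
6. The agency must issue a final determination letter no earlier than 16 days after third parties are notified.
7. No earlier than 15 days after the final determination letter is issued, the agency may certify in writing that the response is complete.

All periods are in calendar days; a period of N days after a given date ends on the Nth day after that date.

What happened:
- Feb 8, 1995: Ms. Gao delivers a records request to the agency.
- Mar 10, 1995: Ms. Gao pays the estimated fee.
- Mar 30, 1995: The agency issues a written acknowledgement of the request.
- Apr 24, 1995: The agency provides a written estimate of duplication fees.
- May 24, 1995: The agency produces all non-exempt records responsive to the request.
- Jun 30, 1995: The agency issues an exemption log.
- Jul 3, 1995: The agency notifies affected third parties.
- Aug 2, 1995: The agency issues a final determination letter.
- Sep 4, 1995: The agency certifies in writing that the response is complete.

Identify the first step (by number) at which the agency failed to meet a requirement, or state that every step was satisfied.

Step 2

(1) due by Feb 8, 1995 + 53 days = Apr 2, 1995; done Mar 30, 1995 — timely.
(2) due by Mar 30, 1995 + 11 days = Apr 10, 1995; not done until Apr 24, 1995, 14 days after the deadline.
That is the first point of non-compliance.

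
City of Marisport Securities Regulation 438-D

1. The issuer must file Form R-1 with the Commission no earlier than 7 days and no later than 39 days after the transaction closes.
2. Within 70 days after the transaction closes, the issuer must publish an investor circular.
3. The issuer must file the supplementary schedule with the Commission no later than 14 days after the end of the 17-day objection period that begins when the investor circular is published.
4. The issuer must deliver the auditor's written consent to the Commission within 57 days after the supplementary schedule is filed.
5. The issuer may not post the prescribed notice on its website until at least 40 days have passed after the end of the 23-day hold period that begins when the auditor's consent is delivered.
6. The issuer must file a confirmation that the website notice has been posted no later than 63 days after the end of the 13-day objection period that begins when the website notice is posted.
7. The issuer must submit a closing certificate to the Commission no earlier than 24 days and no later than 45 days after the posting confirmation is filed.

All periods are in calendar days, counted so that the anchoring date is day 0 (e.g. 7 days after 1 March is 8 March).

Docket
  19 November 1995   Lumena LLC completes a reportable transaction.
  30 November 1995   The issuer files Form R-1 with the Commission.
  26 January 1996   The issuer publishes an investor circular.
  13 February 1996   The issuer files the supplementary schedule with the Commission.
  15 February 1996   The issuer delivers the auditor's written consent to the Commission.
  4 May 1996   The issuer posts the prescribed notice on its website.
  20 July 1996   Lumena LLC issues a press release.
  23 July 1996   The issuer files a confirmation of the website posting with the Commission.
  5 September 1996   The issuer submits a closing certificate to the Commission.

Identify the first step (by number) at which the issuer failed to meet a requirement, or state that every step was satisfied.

Step 6

(1) the permitted window runs from 19 November 1995 + 7 = 26 November 1995 to 19 November 1995 + 39 = 28 December 1995; done 30 November 1995, which is between those dates.
(2) due by 19 November 1995 + 70 days = 28 January 1996; 26 January 1996 is within that limit.
(3) due by 12 February 1996 + 14 days = 26 February 1996; 13 February 1996 is within that limit.
(4) due by 13 February 1996 + 57 days = 10 April 1996; completed 15 February 1996, before the deadline.
(5) permitted from 9 March 1996 + 40 days = 18 April 1996 onward; done 4 May 1996, after the minimum wait.
(6) due by 17 May 1996 + 63 days = 19 July 1996; 23 July 1996 misses that deadline by 4 days.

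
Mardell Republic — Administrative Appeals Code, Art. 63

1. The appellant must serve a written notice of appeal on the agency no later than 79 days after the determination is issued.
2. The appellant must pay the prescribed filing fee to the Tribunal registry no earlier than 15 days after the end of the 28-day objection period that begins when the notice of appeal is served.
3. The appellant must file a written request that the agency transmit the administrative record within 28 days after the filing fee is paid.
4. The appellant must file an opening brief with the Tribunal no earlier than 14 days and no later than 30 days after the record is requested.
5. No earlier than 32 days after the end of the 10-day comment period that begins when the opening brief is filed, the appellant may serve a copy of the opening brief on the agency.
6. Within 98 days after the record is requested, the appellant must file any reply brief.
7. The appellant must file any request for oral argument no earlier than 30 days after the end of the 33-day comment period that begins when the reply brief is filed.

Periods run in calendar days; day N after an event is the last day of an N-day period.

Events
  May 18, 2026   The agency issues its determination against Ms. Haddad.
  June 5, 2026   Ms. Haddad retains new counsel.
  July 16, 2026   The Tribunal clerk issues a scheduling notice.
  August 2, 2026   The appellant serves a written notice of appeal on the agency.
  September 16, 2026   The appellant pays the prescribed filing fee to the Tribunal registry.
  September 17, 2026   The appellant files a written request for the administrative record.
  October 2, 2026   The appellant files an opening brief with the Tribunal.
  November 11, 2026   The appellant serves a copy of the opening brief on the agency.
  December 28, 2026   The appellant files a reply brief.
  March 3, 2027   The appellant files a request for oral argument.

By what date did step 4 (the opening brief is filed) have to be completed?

October 17, 2026

Step 4 runs from September 17, 2026, when the record is requested. The window is 14–30 days after September 17, 2026; it closes on October 17, 2026.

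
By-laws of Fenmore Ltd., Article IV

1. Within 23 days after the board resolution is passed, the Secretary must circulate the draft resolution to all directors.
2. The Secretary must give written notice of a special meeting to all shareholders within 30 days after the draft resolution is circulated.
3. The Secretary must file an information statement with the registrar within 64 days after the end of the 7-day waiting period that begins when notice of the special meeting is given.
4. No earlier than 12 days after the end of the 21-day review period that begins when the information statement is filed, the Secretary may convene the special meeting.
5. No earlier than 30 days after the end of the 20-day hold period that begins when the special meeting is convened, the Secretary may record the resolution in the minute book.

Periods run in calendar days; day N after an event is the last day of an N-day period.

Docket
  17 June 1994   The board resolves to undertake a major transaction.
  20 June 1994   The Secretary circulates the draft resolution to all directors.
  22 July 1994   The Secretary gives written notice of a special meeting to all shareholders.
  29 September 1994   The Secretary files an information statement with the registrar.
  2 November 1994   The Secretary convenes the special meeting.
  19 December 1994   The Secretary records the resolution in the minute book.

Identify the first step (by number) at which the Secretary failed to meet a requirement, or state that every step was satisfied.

Step 2

Step 1: 23 days after 17 June 1994 (when the board resolution is passed) is 10 July 1994; completed 20 June 1994, before the deadline.
Step 2: 30 days after 20 June 1994 (when the draft resolution is circulated) is 20 July 1994; 22 July 1994 misses that deadline by 2 days.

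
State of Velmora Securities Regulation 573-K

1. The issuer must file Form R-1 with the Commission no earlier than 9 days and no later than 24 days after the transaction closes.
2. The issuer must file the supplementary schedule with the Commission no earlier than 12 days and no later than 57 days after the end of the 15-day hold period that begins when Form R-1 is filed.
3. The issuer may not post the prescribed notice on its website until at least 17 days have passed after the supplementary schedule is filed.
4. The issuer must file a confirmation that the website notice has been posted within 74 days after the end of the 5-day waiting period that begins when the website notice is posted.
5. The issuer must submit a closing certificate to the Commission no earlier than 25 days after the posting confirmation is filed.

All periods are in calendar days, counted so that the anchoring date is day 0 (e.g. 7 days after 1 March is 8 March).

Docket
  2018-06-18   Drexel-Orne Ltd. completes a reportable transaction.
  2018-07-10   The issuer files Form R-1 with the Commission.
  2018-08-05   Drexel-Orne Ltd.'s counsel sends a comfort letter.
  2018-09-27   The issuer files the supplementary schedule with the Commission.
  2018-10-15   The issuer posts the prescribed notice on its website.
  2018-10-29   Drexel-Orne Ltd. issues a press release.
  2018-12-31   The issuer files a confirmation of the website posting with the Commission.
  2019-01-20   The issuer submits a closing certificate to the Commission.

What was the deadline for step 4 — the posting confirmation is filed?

2019-01-02

The website notice is posted on 2018-10-15; the 5-day waiting period therefore ends 2018-10-20, and step 4 runs from that date. 74 days after 2018-10-20 is 2019-01-02.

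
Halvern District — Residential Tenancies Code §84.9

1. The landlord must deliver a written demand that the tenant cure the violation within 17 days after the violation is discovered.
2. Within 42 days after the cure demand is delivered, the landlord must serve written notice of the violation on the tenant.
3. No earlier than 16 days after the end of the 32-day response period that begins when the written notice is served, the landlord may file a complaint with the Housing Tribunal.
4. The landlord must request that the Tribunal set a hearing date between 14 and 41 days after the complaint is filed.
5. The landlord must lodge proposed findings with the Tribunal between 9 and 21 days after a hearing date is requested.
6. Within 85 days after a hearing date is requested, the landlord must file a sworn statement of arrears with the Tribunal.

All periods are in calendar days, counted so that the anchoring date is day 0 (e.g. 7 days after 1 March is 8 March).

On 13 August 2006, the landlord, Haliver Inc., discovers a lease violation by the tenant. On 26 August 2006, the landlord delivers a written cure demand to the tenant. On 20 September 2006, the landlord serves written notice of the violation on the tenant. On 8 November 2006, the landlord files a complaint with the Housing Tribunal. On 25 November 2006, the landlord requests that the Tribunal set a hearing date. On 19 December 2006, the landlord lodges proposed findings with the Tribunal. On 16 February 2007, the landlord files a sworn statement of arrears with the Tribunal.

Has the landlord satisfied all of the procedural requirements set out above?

No

(1) due by 13 August 2006 + 17 days = 30 August 2006; completed 26 August 2006, before the deadline.
(2) due by 26 August 2006 + 42 days = 7 October 2006; 20 September 2006 is within that limit.
(3) permitted from 22 October 2006 + 16 days = 7 November 2006 onward; done 8 November 2006, after the minimum wait.
(4) the permitted window runs from 8 November 2006 + 14 = 22 November 2006 to 8 November 2006 + 41 = 19 December 2006; 25 November 2006 falls inside that range.
(5) the permitted window runs from 25 November 2006 + 9 = 4 December 2006 to 25 November 2006 + 21 = 16 December 2006; done 19 December 2006 — 3 days after the window closed.
Later steps need not be reached.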